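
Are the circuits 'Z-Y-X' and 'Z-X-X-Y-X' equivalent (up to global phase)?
Yes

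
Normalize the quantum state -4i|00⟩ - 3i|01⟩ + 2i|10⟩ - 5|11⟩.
-0.5443i|00⟩ - (1/√6)i|01⟩ + 0.2722i|10⟩ - 0.6804|11⟩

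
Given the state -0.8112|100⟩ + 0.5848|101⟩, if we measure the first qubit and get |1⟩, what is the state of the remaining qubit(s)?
-0.8112|00⟩ + 0.5848|01⟩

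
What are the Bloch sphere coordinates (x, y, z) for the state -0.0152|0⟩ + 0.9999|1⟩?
(-0.0304, 0, -0.9996)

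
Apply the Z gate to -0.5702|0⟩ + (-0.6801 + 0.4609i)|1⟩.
-0.5702|0⟩ + (0.6801 - 0.4609i)|1⟩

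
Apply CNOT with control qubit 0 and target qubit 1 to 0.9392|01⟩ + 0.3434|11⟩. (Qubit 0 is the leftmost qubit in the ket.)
0.9392|01⟩ + 0.3434|10⟩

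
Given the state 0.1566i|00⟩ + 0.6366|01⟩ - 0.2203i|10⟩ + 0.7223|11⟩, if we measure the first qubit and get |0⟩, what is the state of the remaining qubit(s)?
0.2389i|0⟩ + 0.9711|1⟩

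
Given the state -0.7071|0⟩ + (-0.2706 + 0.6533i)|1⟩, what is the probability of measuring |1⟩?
0.5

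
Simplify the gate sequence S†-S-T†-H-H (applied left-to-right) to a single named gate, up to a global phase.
T†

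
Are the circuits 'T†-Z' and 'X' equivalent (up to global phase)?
No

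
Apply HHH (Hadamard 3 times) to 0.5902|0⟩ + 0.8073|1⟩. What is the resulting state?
0.9882|0⟩ - 0.1535|1⟩

H² = I, so H^3 = H: a single Hadamard. With (a, b) = (0.5902, 0.8073), H gives ((a + b)/√2, (a − b)/√2) = (0.9882, -0.1535).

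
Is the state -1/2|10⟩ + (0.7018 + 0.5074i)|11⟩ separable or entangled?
Separable

Writing the state as a|00⟩ + b|01⟩ + c|10⟩ + d|11⟩, it is a product state iff ad − bc = 0.
Here (a, b, c, d) = (0, 0, -1/2, (0.7018 + 0.5074i)): ad − bc = (0)(0.7018 + 0.5074i) − (0)(-1/2) = 0, so the state is separable.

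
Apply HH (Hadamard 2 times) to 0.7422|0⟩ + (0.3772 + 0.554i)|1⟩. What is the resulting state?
0.7422|0⟩ + (0.3772 + 0.554i)|1⟩

H² = I, so an even number of Hadamards cancels: H^2 = I and the state is unchanged.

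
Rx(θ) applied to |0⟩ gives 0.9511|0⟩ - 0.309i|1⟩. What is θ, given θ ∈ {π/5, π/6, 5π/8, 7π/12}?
π/5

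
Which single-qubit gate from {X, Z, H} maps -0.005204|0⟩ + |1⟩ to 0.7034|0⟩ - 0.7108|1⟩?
H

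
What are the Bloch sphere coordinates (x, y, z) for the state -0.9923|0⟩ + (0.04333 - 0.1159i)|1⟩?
(-0.08599, 0.23, 0.9693)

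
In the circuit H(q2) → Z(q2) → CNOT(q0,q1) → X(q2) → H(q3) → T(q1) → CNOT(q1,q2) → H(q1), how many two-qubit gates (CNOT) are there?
2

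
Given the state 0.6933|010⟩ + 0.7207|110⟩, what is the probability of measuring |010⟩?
0.4807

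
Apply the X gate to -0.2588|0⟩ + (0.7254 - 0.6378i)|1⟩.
(0.7254 - 0.6378i)|0⟩ - 0.2588|1⟩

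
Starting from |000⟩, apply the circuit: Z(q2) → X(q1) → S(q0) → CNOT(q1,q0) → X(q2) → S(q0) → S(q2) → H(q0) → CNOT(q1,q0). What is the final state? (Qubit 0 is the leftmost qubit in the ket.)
1/√2|011⟩ - 1/√2|111⟩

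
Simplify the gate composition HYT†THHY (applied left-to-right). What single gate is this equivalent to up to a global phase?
H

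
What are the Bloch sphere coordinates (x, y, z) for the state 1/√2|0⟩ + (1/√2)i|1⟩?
(0, 1, 0)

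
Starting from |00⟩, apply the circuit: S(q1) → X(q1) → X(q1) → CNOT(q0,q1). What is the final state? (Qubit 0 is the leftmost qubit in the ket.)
|00⟩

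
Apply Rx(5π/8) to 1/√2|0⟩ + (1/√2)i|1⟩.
0.9808|0⟩ - 0.1951i|1⟩

Rx(5π/8) = [[cos(θ/2), −i·sin(θ/2)], [−i·sin(θ/2), cos(θ/2)]]; θ = 5π/8, cos(θ/2) ≈ 0.55557, sin(θ/2) ≈ 0.83147.
With a = amp(|0⟩) = 1/√2 and b = amp(|1⟩) = (1/√2)i:
new amp(|0⟩) = (0.55557)·a + (-0.83147i)·b = 0.9808
new amp(|1⟩) = (-0.83147i)·a + (0.55557)·b = -0.1951i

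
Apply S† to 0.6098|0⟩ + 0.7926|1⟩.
0.6098|0⟩ - 0.7926i|1⟩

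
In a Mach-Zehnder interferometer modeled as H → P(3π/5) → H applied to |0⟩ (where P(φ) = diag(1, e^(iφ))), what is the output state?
(0.3455 + 0.4755i)|0⟩ + (0.6545 - 0.4755i)|1⟩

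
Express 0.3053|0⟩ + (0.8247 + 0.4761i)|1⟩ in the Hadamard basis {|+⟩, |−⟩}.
(0.799 + 0.3367i)|+⟩ + (-0.3673 - 0.3367i)|−⟩

With |ψ⟩ = α|0⟩ + β|1⟩, the Hadamard-basis coefficients are ⟨+|ψ⟩ = (α + β)/√2 and ⟨−|ψ⟩ = (α − β)/√2.
Here α = 0.3053, β = (0.8247 + 0.4761i): (α + β)/√2 = (0.799 + 0.3367i), (α − β)/√2 = (-0.3673 - 0.3367i).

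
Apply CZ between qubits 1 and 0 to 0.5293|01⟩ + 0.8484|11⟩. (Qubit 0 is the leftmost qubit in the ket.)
0.5293|01⟩ - 0.8484|11⟩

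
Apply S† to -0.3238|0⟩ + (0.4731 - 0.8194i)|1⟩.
-0.3238|0⟩ + (-0.8194 - 0.4731i)|1⟩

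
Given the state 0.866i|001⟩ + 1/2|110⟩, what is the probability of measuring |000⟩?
0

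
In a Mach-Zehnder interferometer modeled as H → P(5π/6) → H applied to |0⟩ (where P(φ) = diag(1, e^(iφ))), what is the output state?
(0.06699 + 0.25i)|0⟩ + (0.933 - 0.25i)|1⟩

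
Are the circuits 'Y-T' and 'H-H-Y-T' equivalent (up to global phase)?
Yes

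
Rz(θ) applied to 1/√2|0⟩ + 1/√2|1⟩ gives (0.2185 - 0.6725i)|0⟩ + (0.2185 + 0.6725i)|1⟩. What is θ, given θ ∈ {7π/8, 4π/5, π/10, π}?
4π/5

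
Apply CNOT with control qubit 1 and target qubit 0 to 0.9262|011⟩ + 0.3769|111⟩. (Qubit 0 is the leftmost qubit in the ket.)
0.3769|011⟩ + 0.9262|111⟩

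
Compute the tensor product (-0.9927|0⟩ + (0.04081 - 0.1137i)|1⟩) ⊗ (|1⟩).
-0.9927|01⟩ + (0.04081 - 0.1137i)|11⟩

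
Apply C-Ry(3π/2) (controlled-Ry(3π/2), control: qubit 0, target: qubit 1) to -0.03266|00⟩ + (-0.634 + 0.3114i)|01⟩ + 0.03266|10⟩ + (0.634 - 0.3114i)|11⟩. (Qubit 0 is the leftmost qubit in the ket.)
-0.03266|00⟩ + (-0.634 + 0.3114i)|01⟩ + (-0.4714 + 0.2202i)|10⟩ + (-0.4252 + 0.2202i)|11⟩

C-Ry(3π/2) leaves the control-|0⟩ kets |00⟩, |01⟩ unchanged and applies Ry(3π/2) to qubit 1 on the control-|1⟩ pair (|10⟩, |11⟩).
Ry(3π/2) = [[cos(θ/2), −sin(θ/2)], [sin(θ/2), cos(θ/2)]]; θ = 3π/2, cos(θ/2) ≈ -0.707107, sin(θ/2) ≈ 0.707107.
With a = amp(|10⟩) = 0.03266 and b = amp(|11⟩) = (0.634 - 0.3114i):
new amp(|10⟩) = (-0.707107)·a + (-0.707107)·b = (-0.4714 + 0.2202i)
new amp(|11⟩) = (0.707107)·a + (-0.707107)·b = (-0.4252 + 0.2202i)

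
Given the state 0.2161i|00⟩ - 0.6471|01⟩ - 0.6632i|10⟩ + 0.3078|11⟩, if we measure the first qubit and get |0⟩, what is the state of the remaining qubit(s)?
0.3168i|0⟩ - 0.9485|1⟩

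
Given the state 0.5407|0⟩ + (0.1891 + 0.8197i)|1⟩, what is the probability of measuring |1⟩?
0.7077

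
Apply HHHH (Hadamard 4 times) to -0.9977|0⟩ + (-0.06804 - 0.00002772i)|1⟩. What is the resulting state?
-0.9977|0⟩ + (-0.06804 - 0.00002772i)|1⟩

H² = I, so an even number of Hadamards cancels: H^4 = I and the state is unchanged.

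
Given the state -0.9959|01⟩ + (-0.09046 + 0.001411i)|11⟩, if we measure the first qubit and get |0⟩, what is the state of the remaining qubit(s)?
-|1⟩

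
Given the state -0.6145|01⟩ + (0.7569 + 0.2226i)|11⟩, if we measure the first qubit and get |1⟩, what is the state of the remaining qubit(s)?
(0.9594 + 0.2821i)|1⟩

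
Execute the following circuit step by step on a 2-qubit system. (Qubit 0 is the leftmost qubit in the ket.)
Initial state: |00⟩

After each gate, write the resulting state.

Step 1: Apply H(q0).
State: 1/√2|00⟩ + 1/√2|10⟩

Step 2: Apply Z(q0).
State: 1/√2|00⟩ - 1/√2|10⟩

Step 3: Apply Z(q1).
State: 1/√2|00⟩ - 1/√2|10⟩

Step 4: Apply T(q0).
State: 1/√2|00⟩ + (-1/2 - (1/2)i)|10⟩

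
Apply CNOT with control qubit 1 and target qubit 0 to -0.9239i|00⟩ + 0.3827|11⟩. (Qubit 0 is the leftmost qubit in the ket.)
-0.9239i|00⟩ + 0.3827|01⟩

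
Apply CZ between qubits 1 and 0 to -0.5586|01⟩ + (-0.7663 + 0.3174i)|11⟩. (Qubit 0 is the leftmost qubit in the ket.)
-0.5586|01⟩ + (0.7663 - 0.3174i)|11⟩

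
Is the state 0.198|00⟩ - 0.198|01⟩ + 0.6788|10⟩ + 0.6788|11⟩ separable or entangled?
Entangled

Writing the state as a|00⟩ + b|01⟩ + c|10⟩ + d|11⟩, it is a product state iff ad − bc = 0.
Here (a, b, c, d) = (0.198, -0.198, 0.6788, 0.6788): ad − bc = (0.198)(0.6788) − (-0.198)(0.6788) = 0.2688 ≠ 0, so the state is entangled.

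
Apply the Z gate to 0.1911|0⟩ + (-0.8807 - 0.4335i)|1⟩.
0.1911|0⟩ + (0.8807 + 0.4335i)|1⟩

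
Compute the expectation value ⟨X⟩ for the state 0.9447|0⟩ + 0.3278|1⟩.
0.6193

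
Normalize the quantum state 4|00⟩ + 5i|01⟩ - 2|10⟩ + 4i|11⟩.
0.5121|00⟩ + 0.6402i|01⟩ - 0.2561|10⟩ + 0.5121i|11⟩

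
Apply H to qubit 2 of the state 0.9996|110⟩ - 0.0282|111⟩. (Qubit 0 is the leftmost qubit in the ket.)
0.6869|110⟩ + 0.7268|111⟩

H on qubit 2 mixes each pair of kets that differ only in qubit 2: amplitudes (a, b) of (|…0…⟩, |…1…⟩) become ((a + b)/√2, (a − b)/√2). Kets absent from the input have amplitude 0.
(|110⟩, |111⟩): (a, b) = (0.9996, -0.0282) → (0.6869, 0.7268)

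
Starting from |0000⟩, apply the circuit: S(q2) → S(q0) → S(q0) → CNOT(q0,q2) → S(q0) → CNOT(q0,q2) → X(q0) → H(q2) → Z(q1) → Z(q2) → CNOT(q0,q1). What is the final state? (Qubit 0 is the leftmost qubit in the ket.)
1/√2|1100⟩ - 1/√2|1110⟩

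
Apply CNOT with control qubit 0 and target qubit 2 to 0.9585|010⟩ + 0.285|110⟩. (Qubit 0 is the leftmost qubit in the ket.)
0.9585|010⟩ + 0.285|111⟩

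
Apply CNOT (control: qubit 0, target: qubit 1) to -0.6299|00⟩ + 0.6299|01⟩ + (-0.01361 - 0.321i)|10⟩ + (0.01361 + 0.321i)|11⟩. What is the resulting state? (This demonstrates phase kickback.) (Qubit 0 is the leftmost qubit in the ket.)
-0.6299|00⟩ + 0.6299|01⟩ + (0.01361 + 0.321i)|10⟩ + (-0.01361 - 0.321i)|11⟩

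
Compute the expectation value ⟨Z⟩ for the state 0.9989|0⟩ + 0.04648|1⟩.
0.9956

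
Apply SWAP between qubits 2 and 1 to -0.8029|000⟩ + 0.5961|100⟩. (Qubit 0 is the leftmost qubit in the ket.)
-0.8029|000⟩ + 0.5961|100⟩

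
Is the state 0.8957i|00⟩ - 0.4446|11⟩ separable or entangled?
Entangled

Writing the state as a|00⟩ + b|01⟩ + c|10⟩ + d|11⟩, it is a product state iff ad − bc = 0.
Here (a, b, c, d) = (0.8957i, 0, 0, -0.4446): ad − bc = (0.8957i)(-0.4446) − (0)(0) = -0.3982i ≠ 0, so the state is entangled.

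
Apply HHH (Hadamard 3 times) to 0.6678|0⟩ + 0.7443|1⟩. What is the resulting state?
0.9985|0⟩ - 0.05409|1⟩

H² = I, so H^3 = H: a single Hadamard. With (a, b) = (0.6678, 0.7443), H gives ((a + b)/√2, (a − b)/√2) = (0.9985, -0.05409).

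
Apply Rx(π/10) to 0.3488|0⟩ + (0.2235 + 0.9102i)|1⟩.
(0.4869 - 0.03496i)|0⟩ + (0.2207 + 0.8444i)|1⟩

Rx(π/10) = [[cos(θ/2), −i·sin(θ/2)], [−i·sin(θ/2), cos(θ/2)]]; θ = π/10, cos(θ/2) ≈ 0.987688, sin(θ/2) ≈ 0.156434.
With a = amp(|0⟩) = 0.3488 and b = amp(|1⟩) = (0.2235 + 0.9102i):
new amp(|0⟩) = (0.987688)·a + (-0.156434i)·b = (0.4869 - 0.03496i)
new amp(|1⟩) = (-0.156434i)·a + (0.987688)·b = (0.2207 + 0.8444i)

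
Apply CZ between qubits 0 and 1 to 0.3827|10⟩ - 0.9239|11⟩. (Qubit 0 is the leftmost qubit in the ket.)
0.3827|10⟩ + 0.9239|11⟩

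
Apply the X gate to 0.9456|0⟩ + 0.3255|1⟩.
0.3255|0⟩ + 0.9456|1⟩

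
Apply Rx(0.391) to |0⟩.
0.981|0⟩ - 0.1943i|1⟩

Rx(0.391) = [[cos(θ/2), −i·sin(θ/2)], [−i·sin(θ/2), cos(θ/2)]]; θ = 0.391, cos(θ/2) ≈ 0.980951, sin(θ/2) ≈ 0.194257.
With a = amp(|0⟩) = 1 and b = amp(|1⟩) = 0:
new amp(|0⟩) = (0.980951)·a + (-0.194257i)·b = 0.981
new amp(|1⟩) = (-0.194257i)·a + (0.980951)·b = -0.1943i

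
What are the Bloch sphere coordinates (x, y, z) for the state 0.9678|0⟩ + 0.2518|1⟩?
(0.4874, 0, 0.8732)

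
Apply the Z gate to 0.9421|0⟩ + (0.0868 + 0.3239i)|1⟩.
0.9421|0⟩ + (-0.0868 - 0.3239i)|1⟩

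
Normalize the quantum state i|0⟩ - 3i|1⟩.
0.3162i|0⟩ - 0.9487i|1⟩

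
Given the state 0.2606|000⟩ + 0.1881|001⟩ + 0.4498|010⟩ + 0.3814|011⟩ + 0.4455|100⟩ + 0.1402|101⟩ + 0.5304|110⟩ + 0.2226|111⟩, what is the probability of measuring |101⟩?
0.01966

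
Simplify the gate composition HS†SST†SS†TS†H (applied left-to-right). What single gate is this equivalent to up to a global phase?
I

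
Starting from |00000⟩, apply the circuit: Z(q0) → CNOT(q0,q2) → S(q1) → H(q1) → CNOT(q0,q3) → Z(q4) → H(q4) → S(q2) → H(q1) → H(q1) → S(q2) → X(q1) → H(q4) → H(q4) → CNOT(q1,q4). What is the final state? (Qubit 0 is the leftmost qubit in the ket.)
1/2|00000⟩ + 1/2|00001⟩ + 1/2|01000⟩ + 1/2|01001⟩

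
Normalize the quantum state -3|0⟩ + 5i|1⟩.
-0.5145|0⟩ + 0.8575i|1⟩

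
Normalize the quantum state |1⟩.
|1⟩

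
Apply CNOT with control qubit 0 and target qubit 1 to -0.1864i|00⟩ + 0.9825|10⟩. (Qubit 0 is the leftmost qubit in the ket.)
-0.1864i|00⟩ + 0.9825|11⟩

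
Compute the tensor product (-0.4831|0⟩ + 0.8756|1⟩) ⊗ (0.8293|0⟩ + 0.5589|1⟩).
-0.4006|00⟩ - 0.27|01⟩ + 0.7261|10⟩ + 0.4894|11⟩

amp(|b₁b₂…⟩) = product of the factor amplitudes for bits b₁, b₂, …; only kets whose every factor amplitude is nonzero survive.
|00⟩: (-0.4831)(0.8293) = -0.4006
|01⟩: (-0.4831)(0.5589) = -0.27
|10⟩: (0.8756)(0.8293) = 0.7261
|11⟩: (0.8756)(0.5589) = 0.4894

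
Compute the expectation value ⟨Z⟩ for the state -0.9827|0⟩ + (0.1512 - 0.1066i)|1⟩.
0.9315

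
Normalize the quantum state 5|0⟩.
|0⟩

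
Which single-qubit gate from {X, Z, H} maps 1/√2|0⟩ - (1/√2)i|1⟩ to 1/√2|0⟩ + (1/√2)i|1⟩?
Z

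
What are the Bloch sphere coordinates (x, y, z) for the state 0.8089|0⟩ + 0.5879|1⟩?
(0.9511, 0, 0.3087)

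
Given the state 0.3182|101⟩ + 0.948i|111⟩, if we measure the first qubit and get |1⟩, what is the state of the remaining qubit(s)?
0.3182|01⟩ + 0.948i|11⟩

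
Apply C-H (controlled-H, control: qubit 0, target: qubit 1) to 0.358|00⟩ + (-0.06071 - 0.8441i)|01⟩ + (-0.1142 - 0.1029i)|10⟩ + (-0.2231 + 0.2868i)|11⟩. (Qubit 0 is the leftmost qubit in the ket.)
0.358|00⟩ + (-0.06071 - 0.8441i)|01⟩ + (-0.2385 + 0.13i)|10⟩ + (0.077 - 0.2756i)|11⟩

C-H leaves the control-|0⟩ kets |00⟩, |01⟩ unchanged and applies H to qubit 1 on the control-|1⟩ pair (|10⟩, |11⟩).
H = [[1/√2, 1/√2], [1/√2, -1/√2]].
With a = amp(|10⟩) = (-0.1142 - 0.1029i) and b = amp(|11⟩) = (-0.2231 + 0.2868i):
new amp(|10⟩) = (1/√2)·a + (1/√2)·b = (-0.2385 + 0.13i)
new amp(|11⟩) = (1/√2)·a + (-1/√2)·b = (0.077 - 0.2756i)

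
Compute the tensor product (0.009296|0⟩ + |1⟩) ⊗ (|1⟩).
0.009296|01⟩ + |11⟩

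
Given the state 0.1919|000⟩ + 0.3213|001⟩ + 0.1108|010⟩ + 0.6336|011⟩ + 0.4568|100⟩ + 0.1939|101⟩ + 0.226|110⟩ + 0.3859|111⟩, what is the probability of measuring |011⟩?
0.4014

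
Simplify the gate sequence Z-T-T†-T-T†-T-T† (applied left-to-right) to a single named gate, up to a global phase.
Z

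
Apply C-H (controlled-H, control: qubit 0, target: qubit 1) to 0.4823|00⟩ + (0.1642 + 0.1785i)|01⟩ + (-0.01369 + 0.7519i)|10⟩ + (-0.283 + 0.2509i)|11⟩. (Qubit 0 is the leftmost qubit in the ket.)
0.4823|00⟩ + (0.1642 + 0.1785i)|01⟩ + (-0.2098 + 0.7091i)|10⟩ + (0.1904 + 0.3543i)|11⟩

C-H leaves the control-|0⟩ kets |00⟩, |01⟩ unchanged and applies H to qubit 1 on the control-|1⟩ pair (|10⟩, |11⟩).
H = [[1/√2, 1/√2], [1/√2, -1/√2]].
With a = amp(|10⟩) = (-0.01369 + 0.7519i) and b = amp(|11⟩) = (-0.283 + 0.2509i):
new amp(|10⟩) = (1/√2)·a + (1/√2)·b = (-0.2098 + 0.7091i)
new amp(|11⟩) = (1/√2)·a + (-1/√2)·b = (0.1904 + 0.3543i)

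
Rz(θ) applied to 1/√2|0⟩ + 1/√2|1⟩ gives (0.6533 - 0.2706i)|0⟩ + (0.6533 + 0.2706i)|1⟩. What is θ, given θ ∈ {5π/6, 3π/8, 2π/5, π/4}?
π/4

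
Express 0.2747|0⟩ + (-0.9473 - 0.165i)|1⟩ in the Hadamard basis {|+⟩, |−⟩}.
(-0.4756 - 0.1167i)|+⟩ + (0.8641 + 0.1167i)|−⟩

With |ψ⟩ = α|0⟩ + β|1⟩, the Hadamard-basis coefficients are ⟨+|ψ⟩ = (α + β)/√2 and ⟨−|ψ⟩ = (α − β)/√2.
Here α = 0.2747, β = (-0.9473 - 0.165i): (α + β)/√2 = (-0.4756 - 0.1167i), (α − β)/√2 = (0.8641 + 0.1167i).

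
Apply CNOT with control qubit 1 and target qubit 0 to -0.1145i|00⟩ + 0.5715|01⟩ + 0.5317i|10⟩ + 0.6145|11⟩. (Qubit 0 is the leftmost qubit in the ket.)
-0.1145i|00⟩ + 0.6145|01⟩ + 0.5317i|10⟩ + 0.5715|11⟩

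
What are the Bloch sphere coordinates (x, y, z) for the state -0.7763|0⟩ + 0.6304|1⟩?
(-0.9788, 0, 0.2052)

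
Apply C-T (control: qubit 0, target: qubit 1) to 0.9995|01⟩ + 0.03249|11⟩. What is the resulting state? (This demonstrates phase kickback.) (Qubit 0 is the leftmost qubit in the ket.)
0.9995|01⟩ + (0.02297 + 0.02297i)|11⟩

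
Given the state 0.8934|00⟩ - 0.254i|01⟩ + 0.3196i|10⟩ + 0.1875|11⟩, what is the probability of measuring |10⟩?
0.1021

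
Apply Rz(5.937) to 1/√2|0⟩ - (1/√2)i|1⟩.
(-0.6965 - 0.1218i)|0⟩ + (0.1218 + 0.6965i)|1⟩

Rz(5.937) = [[e^(−iθ/2), 0], [0, e^(iθ/2)]] with e^(±iθ/2) = cos(θ/2) ± i·sin(θ/2); θ = 5.937, cos(θ/2) ≈ -0.985057, sin(θ/2) ≈ 0.17223.
With a = amp(|0⟩) = 1/√2 and b = amp(|1⟩) = -(1/√2)i:
new amp(|0⟩) = (-0.985057 - 0.17223i)·a = (-0.6965 - 0.1218i)
new amp(|1⟩) = (-0.985057 + 0.17223i)·b = (0.1218 + 0.6965i)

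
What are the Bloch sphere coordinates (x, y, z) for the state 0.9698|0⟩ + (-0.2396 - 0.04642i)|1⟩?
(-0.4647, -0.09004, 0.8809)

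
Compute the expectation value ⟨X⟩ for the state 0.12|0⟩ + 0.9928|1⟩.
0.2383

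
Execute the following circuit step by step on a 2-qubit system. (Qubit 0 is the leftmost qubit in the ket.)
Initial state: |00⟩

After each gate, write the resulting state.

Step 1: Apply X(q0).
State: |10⟩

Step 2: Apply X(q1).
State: |11⟩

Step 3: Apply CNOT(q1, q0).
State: |01⟩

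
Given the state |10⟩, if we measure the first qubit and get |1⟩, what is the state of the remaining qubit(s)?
|0⟩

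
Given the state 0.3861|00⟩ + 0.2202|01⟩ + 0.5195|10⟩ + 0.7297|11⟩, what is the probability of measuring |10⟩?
0.2699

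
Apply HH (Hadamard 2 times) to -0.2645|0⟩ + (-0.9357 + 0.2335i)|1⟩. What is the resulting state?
-0.2645|0⟩ + (-0.9357 + 0.2335i)|1⟩

H² = I, so an even number of Hadamards cancels: H^2 = I and the state is unchanged.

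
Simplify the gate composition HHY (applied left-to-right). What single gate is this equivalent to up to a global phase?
Y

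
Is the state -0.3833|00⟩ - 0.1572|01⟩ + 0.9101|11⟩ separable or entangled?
Entangled

Writing the state as a|00⟩ + b|01⟩ + c|10⟩ + d|11⟩, it is a product state iff ad − bc = 0.
Here (a, b, c, d) = (-0.3833, -0.1572, 0, 0.9101): ad − bc = (-0.3833)(0.9101) − (-0.1572)(0) = -0.3488 ≠ 0, so the state is entangled.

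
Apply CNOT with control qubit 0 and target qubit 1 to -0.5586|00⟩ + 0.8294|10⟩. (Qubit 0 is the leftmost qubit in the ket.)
-0.5586|00⟩ + 0.8294|11⟩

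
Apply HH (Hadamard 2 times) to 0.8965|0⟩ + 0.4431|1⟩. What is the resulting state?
0.8965|0⟩ + 0.4431|1⟩

H² = I, so an even number of Hadamards cancels: H^2 = I and the state is unchanged.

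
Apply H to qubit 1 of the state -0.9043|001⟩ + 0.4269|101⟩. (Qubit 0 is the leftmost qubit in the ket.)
-0.6394|001⟩ - 0.6394|011⟩ + 0.3019|101⟩ + 0.3019|111⟩

H on qubit 1 mixes each pair of kets that differ only in qubit 1: amplitudes (a, b) of (|…0…⟩, |…1…⟩) become ((a + b)/√2, (a − b)/√2). Kets absent from the input have amplitude 0.
(|001⟩, |011⟩): (a, b) = (-0.9043, 0) → (-0.6394, -0.6394)
(|101⟩, |111⟩): (a, b) = (0.4269, 0) → (0.3019, 0.3019)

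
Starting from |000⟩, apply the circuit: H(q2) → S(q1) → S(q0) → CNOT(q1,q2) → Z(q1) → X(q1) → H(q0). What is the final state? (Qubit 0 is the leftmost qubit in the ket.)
1/2|010⟩ + 1/2|011⟩ + 1/2|110⟩ + 1/2|111⟩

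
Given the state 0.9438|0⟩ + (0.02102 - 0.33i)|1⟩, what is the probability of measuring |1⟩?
0.1093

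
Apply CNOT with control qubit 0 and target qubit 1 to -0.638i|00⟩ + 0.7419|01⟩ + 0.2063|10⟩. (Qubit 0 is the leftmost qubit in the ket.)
-0.638i|00⟩ + 0.7419|01⟩ + 0.2063|11⟩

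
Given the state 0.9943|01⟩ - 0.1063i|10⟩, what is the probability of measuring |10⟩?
0.0113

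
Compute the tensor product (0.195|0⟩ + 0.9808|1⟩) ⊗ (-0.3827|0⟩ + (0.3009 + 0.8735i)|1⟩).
-0.07463|00⟩ + (0.05868 + 0.1703i)|01⟩ - 0.3754|10⟩ + (0.2951 + 0.8567i)|11⟩

amp(|b₁b₂…⟩) = product of the factor amplitudes for bits b₁, b₂, …; only kets whose every factor amplitude is nonzero survive.
|00⟩: (0.195)(-0.3827) = -0.07463
|01⟩: (0.195)(0.3009 + 0.8735i) = (0.05868 + 0.1703i)
|10⟩: (0.9808)(-0.3827) = -0.3754
|11⟩: (0.9808)(0.3009 + 0.8735i) = (0.2951 + 0.8567i)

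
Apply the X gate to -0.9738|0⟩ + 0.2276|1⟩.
0.2276|0⟩ - 0.9738|1⟩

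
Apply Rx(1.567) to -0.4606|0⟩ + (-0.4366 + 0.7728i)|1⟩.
(0.2191 + 0.3081i)|0⟩ + (-0.3093 + 0.8726i)|1⟩

Rx(1.567) = [[cos(θ/2), −i·sin(θ/2)], [−i·sin(θ/2), cos(θ/2)]]; θ = 1.567, cos(θ/2) ≈ 0.708448, sin(θ/2) ≈ 0.705763.
With a = amp(|0⟩) = -0.4606 and b = amp(|1⟩) = (-0.4366 + 0.7728i):
new amp(|0⟩) = (0.708448)·a + (-0.705763i)·b = (0.2191 + 0.3081i)
new amp(|1⟩) = (-0.705763i)·a + (0.708448)·b = (-0.3093 + 0.8726i)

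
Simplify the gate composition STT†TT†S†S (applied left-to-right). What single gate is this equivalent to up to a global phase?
S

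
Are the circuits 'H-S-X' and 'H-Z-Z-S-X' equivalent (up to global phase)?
Yes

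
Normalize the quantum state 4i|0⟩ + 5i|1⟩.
0.6247i|0⟩ + 0.7809i|1⟩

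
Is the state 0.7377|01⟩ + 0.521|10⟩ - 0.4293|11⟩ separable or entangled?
Entangled

Writing the state as a|00⟩ + b|01⟩ + c|10⟩ + d|11⟩, it is a product state iff ad − bc = 0.
Here (a, b, c, d) = (0, 0.7377, 0.521, -0.4293): ad − bc = (0)(-0.4293) − (0.7377)(0.521) = -0.3843 ≠ 0, so the state is entangled.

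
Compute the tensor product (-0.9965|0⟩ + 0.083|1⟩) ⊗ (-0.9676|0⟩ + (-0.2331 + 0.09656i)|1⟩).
0.9642|00⟩ + (0.2323 - 0.09622i)|01⟩ - 0.08031|10⟩ + (-0.01935 + 0.008014i)|11⟩

amp(|b₁b₂…⟩) = product of the factor amplitudes for bits b₁, b₂, …; only kets whose every factor amplitude is nonzero survive.
|00⟩: (-0.9965)(-0.9676) = 0.9642
|01⟩: (-0.9965)(-0.2331 + 0.09656i) = (0.2323 - 0.09622i)
|10⟩: (0.083)(-0.9676) = -0.08031
|11⟩: (0.083)(-0.2331 + 0.09656i) = (-0.01935 + 0.008014i)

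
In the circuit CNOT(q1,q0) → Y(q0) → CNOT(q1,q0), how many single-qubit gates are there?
1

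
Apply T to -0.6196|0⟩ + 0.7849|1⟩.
-0.6196|0⟩ + (0.555 + 0.555i)|1⟩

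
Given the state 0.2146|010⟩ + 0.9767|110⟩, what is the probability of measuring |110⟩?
0.9539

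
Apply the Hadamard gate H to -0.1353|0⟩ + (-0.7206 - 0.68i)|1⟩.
(-0.6052 - 0.4808i)|0⟩ + (0.4139 + 0.4808i)|1⟩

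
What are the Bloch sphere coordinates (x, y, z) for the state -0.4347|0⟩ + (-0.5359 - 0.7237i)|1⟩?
(0.4659, 0.6292, -0.622)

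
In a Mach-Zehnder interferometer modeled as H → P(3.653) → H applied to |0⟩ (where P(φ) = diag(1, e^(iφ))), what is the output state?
(0.06397 - 0.2447i)|0⟩ + (0.936 + 0.2447i)|1⟩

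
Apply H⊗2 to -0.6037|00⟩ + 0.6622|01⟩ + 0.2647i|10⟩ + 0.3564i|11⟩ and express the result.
(0.02925 + 0.3106i)|00⟩ + (-0.633 - 0.04585i)|01⟩ + (0.02925 - 0.3106i)|10⟩ + (-0.633 + 0.04585i)|11⟩

H⊗2 gives amp(|y⟩) = (1/2) Σ_x (−1)^(x·y) amp(|x⟩), where x·y is the number of positions in which both x and y have a 1.
|00⟩: (-0.6037 + 0.6622 + 0.2647i + 0.3564i)/2 = (0.02925 + 0.3106i)
|01⟩: (-0.6037 - 0.6622 + 0.2647i - 0.3564i)/2 = (-0.633 - 0.04585i)
|10⟩: (-0.6037 + 0.6622 - 0.2647i - 0.3564i)/2 = (0.02925 - 0.3106i)
|11⟩: (-0.6037 - 0.6622 - 0.2647i + 0.3564i)/2 = (-0.633 + 0.04585i)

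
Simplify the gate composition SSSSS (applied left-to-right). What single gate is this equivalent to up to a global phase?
S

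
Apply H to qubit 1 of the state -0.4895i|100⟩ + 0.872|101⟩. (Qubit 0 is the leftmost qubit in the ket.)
-0.3461i|100⟩ + 0.6166|101⟩ - 0.3461i|110⟩ + 0.6166|111⟩

H on qubit 1 mixes each pair of kets that differ only in qubit 1: amplitudes (a, b) of (|…0…⟩, |…1…⟩) become ((a + b)/√2, (a − b)/√2). Kets absent from the input have amplitude 0.
(|100⟩, |110⟩): (a, b) = (-0.4895i, 0) → (-0.3461i, -0.3461i)
(|101⟩, |111⟩): (a, b) = (0.872, 0) → (0.6166, 0.6166)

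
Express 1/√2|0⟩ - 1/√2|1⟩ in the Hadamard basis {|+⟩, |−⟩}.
|−⟩

With |ψ⟩ = α|0⟩ + β|1⟩, the Hadamard-basis coefficients are ⟨+|ψ⟩ = (α + β)/√2 and ⟨−|ψ⟩ = (α − β)/√2.
Here α = 1/√2, β = -1/√2: (α + β)/√2 = 0, (α − β)/√2 = 1.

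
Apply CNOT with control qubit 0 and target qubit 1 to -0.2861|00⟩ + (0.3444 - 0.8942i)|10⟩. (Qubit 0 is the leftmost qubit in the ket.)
-0.2861|00⟩ + (0.3444 - 0.8942i)|11⟩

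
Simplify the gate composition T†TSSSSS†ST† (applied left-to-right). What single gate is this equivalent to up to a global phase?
T†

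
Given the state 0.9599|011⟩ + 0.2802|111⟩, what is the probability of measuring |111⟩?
0.07851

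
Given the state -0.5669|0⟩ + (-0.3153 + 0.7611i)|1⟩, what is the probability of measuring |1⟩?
0.6787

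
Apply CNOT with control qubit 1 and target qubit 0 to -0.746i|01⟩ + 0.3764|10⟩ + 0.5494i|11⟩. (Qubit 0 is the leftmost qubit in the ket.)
0.5494i|01⟩ + 0.3764|10⟩ - 0.746i|11⟩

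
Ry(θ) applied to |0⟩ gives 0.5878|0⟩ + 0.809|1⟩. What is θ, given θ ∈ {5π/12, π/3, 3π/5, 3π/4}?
3π/5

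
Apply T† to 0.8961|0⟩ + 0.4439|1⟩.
0.8961|0⟩ + (0.3139 - 0.3139i)|1⟩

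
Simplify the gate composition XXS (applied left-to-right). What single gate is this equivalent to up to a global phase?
S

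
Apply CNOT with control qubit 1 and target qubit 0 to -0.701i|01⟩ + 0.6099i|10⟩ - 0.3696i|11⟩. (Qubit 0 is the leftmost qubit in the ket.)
-0.3696i|01⟩ + 0.6099i|10⟩ - 0.701i|11⟩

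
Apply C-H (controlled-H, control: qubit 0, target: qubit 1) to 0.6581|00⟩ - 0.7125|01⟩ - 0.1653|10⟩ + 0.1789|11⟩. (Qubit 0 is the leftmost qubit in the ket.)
0.6581|00⟩ - 0.7125|01⟩ + 0.009617|10⟩ - 0.2434|11⟩

C-H leaves the control-|0⟩ kets |00⟩, |01⟩ unchanged and applies H to qubit 1 on the control-|1⟩ pair (|10⟩, |11⟩).
H = [[1/√2, 1/√2], [1/√2, -1/√2]].
With a = amp(|10⟩) = -0.1653 and b = amp(|11⟩) = 0.1789:
new amp(|10⟩) = (1/√2)·a + (1/√2)·b = 0.009617
new amp(|11⟩) = (1/√2)·a + (-1/√2)·b = -0.2434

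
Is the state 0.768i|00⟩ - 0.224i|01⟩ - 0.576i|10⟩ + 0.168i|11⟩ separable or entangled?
Separable

Writing the state as a|00⟩ + b|01⟩ + c|10⟩ + d|11⟩, it is a product state iff ad − bc = 0.
Here (a, b, c, d) = (0.768i, -0.224i, -0.576i, 0.168i): ad − bc = (0.768i)(0.168i) − (-0.224i)(-0.576i) = 0, so the state is separable.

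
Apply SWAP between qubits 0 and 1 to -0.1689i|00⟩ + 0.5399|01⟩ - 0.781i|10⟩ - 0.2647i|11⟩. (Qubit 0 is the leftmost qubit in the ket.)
-0.1689i|00⟩ - 0.781i|01⟩ + 0.5399|10⟩ - 0.2647i|11⟩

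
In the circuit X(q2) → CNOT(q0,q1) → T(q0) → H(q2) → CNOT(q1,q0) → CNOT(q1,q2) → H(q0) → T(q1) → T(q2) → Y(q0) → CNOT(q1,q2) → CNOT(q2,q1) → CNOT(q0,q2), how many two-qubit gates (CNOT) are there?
6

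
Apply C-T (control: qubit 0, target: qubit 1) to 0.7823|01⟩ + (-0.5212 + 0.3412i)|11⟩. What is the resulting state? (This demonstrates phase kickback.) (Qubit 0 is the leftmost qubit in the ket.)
0.7823|01⟩ + (-0.6098 - 0.1273i)|11⟩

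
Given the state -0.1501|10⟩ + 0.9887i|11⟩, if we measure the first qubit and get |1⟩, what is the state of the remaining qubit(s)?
-0.1501|0⟩ + 0.9887i|1⟩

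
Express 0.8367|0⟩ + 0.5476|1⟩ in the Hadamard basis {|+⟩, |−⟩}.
0.9788|+⟩ + 0.2044|−⟩

With |ψ⟩ = α|0⟩ + β|1⟩, the Hadamard-basis coefficients are ⟨+|ψ⟩ = (α + β)/√2 and ⟨−|ψ⟩ = (α − β)/√2.
Here α = 0.8367, β = 0.5476: (α + β)/√2 = 0.9788, (α − β)/√2 = 0.2044.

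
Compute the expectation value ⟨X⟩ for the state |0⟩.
0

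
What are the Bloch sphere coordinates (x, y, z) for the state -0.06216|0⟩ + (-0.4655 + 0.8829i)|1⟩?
(0.05787, -0.1098, -0.9923)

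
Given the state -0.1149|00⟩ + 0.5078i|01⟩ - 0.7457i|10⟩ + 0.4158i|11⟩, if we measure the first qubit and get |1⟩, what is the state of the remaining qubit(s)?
-0.8734i|0⟩ + 0.487i|1⟩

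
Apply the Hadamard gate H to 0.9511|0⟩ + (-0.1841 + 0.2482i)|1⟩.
(0.5424 + 0.1755i)|0⟩ + (0.8027 - 0.1755i)|1⟩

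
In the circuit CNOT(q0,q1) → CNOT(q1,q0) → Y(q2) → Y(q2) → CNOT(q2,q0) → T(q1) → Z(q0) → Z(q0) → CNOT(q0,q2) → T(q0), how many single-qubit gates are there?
6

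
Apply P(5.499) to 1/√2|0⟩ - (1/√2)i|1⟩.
1/√2|0⟩ + (-0.4994 - 0.5006i)|1⟩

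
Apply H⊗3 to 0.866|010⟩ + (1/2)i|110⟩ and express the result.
(0.3062 + 0.1768i)|000⟩ + (0.3062 + 0.1768i)|001⟩ + (-0.3062 - 0.1768i)|010⟩ + (-0.3062 - 0.1768i)|011⟩ + (0.3062 - 0.1768i)|100⟩ + (0.3062 - 0.1768i)|101⟩ + (-0.3062 + 0.1768i)|110⟩ + (-0.3062 + 0.1768i)|111⟩

H⊗3 gives amp(|y⟩) = (1/2√2) Σ_x (−1)^(x·y) amp(|x⟩), where x·y is the number of positions in which both x and y have a 1.
|000⟩: (0.866 + (1/2)i)/(2√2) = (0.3062 + 0.1768i)
|001⟩: (0.866 + (1/2)i)/(2√2) = (0.3062 + 0.1768i)
|010⟩: (-0.866 - (1/2)i)/(2√2) = (-0.3062 - 0.1768i)
|011⟩: (-0.866 - (1/2)i)/(2√2) = (-0.3062 - 0.1768i)
|100⟩: (0.866 - (1/2)i)/(2√2) = (0.3062 - 0.1768i)
|101⟩: (0.866 - (1/2)i)/(2√2) = (0.3062 - 0.1768i)
|110⟩: (-0.866 + (1/2)i)/(2√2) = (-0.3062 + 0.1768i)
|111⟩: (-0.866 + (1/2)i)/(2√2) = (-0.3062 + 0.1768i)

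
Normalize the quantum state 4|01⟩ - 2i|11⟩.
0.8944|01⟩ - (1/√5)i|11⟩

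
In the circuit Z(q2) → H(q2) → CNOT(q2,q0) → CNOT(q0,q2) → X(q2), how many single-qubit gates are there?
3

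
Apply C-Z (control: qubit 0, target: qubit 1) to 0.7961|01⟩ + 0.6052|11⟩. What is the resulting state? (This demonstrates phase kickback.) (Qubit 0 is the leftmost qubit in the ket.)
0.7961|01⟩ - 0.6052|11⟩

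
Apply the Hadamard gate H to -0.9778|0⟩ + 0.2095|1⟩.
-0.5433|0⟩ - 0.8395|1⟩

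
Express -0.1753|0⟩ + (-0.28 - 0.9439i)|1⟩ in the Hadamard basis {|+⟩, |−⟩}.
(-0.3219 - 0.6674i)|+⟩ + (0.07403 + 0.6674i)|−⟩

With |ψ⟩ = α|0⟩ + β|1⟩, the Hadamard-basis coefficients are ⟨+|ψ⟩ = (α + β)/√2 and ⟨−|ψ⟩ = (α − β)/√2.
Here α = -0.1753, β = (-0.28 - 0.9439i): (α + β)/√2 = (-0.3219 - 0.6674i), (α − β)/√2 = (0.07403 + 0.6674i).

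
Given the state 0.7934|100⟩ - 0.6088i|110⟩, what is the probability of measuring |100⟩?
0.6295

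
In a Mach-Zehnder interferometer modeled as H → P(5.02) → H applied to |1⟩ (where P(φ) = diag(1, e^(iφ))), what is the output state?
(0.3486 + 0.4765i)|0⟩ + (0.6514 - 0.4765i)|1⟩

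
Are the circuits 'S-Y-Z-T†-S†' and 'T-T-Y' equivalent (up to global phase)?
No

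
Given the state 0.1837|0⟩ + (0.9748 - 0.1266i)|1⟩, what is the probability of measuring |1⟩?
0.9663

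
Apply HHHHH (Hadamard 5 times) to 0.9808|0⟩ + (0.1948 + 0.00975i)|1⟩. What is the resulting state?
(0.8313 + 0.006894i)|0⟩ + (0.5558 - 0.006894i)|1⟩

H² = I, so H^5 = H: a single Hadamard. With (a, b) = (0.9808, (0.1948 + 0.00975i)), H gives ((a + b)/√2, (a − b)/√2) = ((0.8313 + 0.006894i), (0.5558 - 0.006894i)).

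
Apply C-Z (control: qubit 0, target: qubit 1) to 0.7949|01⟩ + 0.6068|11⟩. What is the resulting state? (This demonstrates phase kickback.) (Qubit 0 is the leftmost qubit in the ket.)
0.7949|01⟩ - 0.6068|11⟩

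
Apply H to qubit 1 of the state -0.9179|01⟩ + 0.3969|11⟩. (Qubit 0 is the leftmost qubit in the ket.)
-0.6491|00⟩ + 0.6491|01⟩ + 0.2807|10⟩ - 0.2807|11⟩

H on qubit 1 mixes each pair of kets that differ only in qubit 1: amplitudes (a, b) of (|…0…⟩, |…1…⟩) become ((a + b)/√2, (a − b)/√2). Kets absent from the input have amplitude 0.
(|00⟩, |01⟩): (a, b) = (0, -0.9179) → (-0.6491, 0.6491)
(|10⟩, |11⟩): (a, b) = (0, 0.3969) → (0.2807, -0.2807)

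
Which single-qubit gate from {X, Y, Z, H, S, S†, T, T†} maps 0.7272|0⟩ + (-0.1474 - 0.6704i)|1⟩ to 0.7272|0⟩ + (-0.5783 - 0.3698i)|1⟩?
T†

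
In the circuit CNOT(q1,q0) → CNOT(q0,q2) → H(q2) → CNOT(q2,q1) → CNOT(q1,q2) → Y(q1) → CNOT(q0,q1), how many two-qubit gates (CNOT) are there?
5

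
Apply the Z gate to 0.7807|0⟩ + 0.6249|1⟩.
0.7807|0⟩ - 0.6249|1⟩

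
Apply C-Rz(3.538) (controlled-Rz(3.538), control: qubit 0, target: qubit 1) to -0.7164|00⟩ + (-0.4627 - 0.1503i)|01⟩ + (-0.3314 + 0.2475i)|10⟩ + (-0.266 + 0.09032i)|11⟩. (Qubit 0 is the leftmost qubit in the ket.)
-0.7164|00⟩ + (-0.4627 - 0.1503i)|01⟩ + (0.3079 + 0.2762i)|10⟩ + (-0.03617 - 0.2786i)|11⟩

C-Rz(3.538) leaves the control-|0⟩ kets |00⟩, |01⟩ unchanged and applies Rz(3.538) to qubit 1 on the control-|1⟩ pair (|10⟩, |11⟩).
Rz(3.538) = [[e^(−iθ/2), 0], [0, e^(iθ/2)]] with e^(±iθ/2) = cos(θ/2) ± i·sin(θ/2); θ = 3.538, cos(θ/2) ≈ -0.196908, sin(θ/2) ≈ 0.980422.
With a = amp(|10⟩) = (-0.3314 + 0.2475i) and b = amp(|11⟩) = (-0.266 + 0.09032i):
new amp(|10⟩) = (-0.196908 - 0.980422i)·a = (0.3079 + 0.2762i)
new amp(|11⟩) = (-0.196908 + 0.980422i)·b = (-0.03617 - 0.2786i)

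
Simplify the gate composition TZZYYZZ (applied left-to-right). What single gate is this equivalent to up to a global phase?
T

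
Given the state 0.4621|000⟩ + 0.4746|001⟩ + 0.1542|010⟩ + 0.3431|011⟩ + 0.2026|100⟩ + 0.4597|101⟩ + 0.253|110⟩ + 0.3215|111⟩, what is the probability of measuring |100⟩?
0.04105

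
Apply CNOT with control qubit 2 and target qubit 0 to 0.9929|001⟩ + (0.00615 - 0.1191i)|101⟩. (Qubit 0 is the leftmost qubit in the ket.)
(0.00615 - 0.1191i)|001⟩ + 0.9929|101⟩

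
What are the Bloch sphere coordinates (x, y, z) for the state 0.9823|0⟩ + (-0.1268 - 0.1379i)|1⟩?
(-0.2491, -0.2709, 0.9298)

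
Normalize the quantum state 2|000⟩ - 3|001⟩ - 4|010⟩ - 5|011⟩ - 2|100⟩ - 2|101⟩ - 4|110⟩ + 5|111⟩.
0.1971|000⟩ - 0.2956|001⟩ - 0.3941|010⟩ - 0.4927|011⟩ - 0.1971|100⟩ - 0.1971|101⟩ - 0.3941|110⟩ + 0.4927|111⟩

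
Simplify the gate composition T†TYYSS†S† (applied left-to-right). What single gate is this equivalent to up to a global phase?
S†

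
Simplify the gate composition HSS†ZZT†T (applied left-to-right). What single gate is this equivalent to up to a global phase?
H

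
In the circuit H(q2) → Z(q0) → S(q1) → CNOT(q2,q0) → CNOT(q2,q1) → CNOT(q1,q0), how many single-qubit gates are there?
3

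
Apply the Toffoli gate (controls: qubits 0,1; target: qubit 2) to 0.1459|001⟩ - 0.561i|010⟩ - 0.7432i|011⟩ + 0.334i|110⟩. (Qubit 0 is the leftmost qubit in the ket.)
0.1459|001⟩ - 0.561i|010⟩ - 0.7432i|011⟩ + 0.334i|111⟩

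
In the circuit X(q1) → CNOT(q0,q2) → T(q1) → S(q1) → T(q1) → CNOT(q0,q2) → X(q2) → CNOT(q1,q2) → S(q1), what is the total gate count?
9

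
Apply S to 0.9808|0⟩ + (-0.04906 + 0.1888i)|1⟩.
0.9808|0⟩ + (-0.1888 - 0.04906i)|1⟩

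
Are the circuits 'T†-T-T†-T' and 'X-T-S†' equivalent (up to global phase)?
No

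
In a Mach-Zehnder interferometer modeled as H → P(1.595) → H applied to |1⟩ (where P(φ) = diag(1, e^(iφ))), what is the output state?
(0.5121 - 0.4999i)|0⟩ + (0.4879 + 0.4999i)|1⟩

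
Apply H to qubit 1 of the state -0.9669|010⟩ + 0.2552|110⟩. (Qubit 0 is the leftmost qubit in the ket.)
-0.6837|000⟩ + 0.6837|010⟩ + 0.1805|100⟩ - 0.1805|110⟩

H on qubit 1 mixes each pair of kets that differ only in qubit 1: amplitudes (a, b) of (|…0…⟩, |…1…⟩) become ((a + b)/√2, (a − b)/√2). Kets absent from the input have amplitude 0.
(|000⟩, |010⟩): (a, b) = (0, -0.9669) → (-0.6837, 0.6837)
(|100⟩, |110⟩): (a, b) = (0, 0.2552) → (0.1805, -0.1805)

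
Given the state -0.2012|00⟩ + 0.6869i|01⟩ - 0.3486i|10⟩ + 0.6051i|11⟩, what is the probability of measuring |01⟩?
0.4718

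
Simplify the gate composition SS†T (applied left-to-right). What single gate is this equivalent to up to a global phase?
T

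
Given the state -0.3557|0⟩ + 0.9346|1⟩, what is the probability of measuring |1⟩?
0.8735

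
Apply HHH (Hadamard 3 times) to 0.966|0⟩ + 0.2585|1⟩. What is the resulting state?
0.8659|0⟩ + 0.5003|1⟩

H² = I, so H^3 = H: a single Hadamard. With (a, b) = (0.966, 0.2585), H gives ((a + b)/√2, (a − b)/√2) = (0.8659, 0.5003).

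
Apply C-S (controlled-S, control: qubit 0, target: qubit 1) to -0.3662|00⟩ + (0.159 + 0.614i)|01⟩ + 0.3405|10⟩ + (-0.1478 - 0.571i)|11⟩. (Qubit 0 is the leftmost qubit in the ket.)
-0.3662|00⟩ + (0.159 + 0.614i)|01⟩ + 0.3405|10⟩ + (0.571 - 0.1478i)|11⟩

C-S leaves the control-|0⟩ kets |00⟩, |01⟩ unchanged and applies S to qubit 1 on the control-|1⟩ pair (|10⟩, |11⟩).
S = [[1, 0], [0, i]].
With a = amp(|10⟩) = 0.3405 and b = amp(|11⟩) = (-0.1478 - 0.571i):
new amp(|10⟩) = (1)·a = 0.3405
new amp(|11⟩) = (i)·b = (0.571 - 0.1478i)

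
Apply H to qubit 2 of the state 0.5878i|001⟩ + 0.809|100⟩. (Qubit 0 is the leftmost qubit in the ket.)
0.4156i|000⟩ - 0.4156i|001⟩ + 0.572|100⟩ + 0.572|101⟩

H on qubit 2 mixes each pair of kets that differ only in qubit 2: amplitudes (a, b) of (|…0…⟩, |…1…⟩) become ((a + b)/√2, (a − b)/√2). Kets absent from the input have amplitude 0.
(|000⟩, |001⟩): (a, b) = (0, 0.5878i) → (0.4156i, -0.4156i)
(|100⟩, |101⟩): (a, b) = (0.809, 0) → (0.572, 0.572)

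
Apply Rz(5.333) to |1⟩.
(-0.8893 + 0.4574i)|1⟩

Rz(5.333) = [[e^(−iθ/2), 0], [0, e^(iθ/2)]] with e^(±iθ/2) = cos(θ/2) ± i·sin(θ/2); θ = 5.333, cos(θ/2) ≈ -0.88925, sin(θ/2) ≈ 0.457421.
With a = amp(|0⟩) = 0 and b = amp(|1⟩) = 1:
new amp(|0⟩) = (-0.88925 - 0.457421i)·a = 0
new amp(|1⟩) = (-0.88925 + 0.457421i)·b = (-0.8893 + 0.4574i)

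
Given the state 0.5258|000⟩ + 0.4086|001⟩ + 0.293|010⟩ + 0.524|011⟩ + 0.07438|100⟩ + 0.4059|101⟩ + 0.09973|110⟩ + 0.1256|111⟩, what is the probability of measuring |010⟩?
0.08585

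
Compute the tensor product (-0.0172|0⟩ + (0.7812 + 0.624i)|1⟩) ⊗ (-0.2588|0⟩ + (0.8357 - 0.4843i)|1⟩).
0.004451|00⟩ + (-0.01437 + 0.00833i)|01⟩ + (-0.2022 - 0.1615i)|10⟩ + (0.9551 + 0.1431i)|11⟩

amp(|b₁b₂…⟩) = product of the factor amplitudes for bits b₁, b₂, …; only kets whose every factor amplitude is nonzero survive.
|00⟩: (-0.0172)(-0.2588) = 0.004451
|01⟩: (-0.0172)(0.8357 - 0.4843i) = (-0.01437 + 0.00833i)
|10⟩: (0.7812 + 0.624i)(-0.2588) = (-0.2022 - 0.1615i)
|11⟩: (0.7812 + 0.624i)(0.8357 - 0.4843i) = (0.9551 + 0.1431i)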